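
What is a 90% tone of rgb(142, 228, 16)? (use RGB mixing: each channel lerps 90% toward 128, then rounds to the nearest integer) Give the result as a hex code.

#818a75

Per channel, c → c + 0.9(128 − c):
  R: 142 + 0.9×(128−142) = 142 − 12.6 = 129.4 → 129
  G: 228 − 90 = 138 → 138
  B: 16 + 0.9×(128−16) = 16 + 100.8 = 116.8 → 117
rgb(129, 138, 117) = #818a75.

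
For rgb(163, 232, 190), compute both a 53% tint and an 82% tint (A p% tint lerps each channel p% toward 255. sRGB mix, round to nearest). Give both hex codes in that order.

53% tint:
  R: 163 + 0.53×(255−163) = 163 + 48.76 = 211.76 → 212
  G: 232 + 12.19 = 244.19 → 244
  B: 190 + 0.53×(255−190) = 190 + 34.45 = 224.45 → 224
  → #d4f4e0
82% tint:
  R: 163 + 0.82×(255−163) = 163 + 75.44 = 238.44 → 238
  G: 232 + 0.82×(255−232) = 232 + 18.86 = 250.86 → 251
  B: 190 + 0.82×(255−190) = 190 + 53.3 = 243.3 → 243
  → #eefbf3

#d4f4e0, #eefbf3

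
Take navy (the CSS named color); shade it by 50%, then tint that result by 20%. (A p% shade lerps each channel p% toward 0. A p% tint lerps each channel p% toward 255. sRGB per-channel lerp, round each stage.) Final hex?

CSS navy is rgb(0, 0, 128).
A 50% shade moves each channel 50% toward 0:
  R: 0 + 0 = 0 → 0
  G: 0 + 0.5×(0−0) = 0 + 0 = 0 → 0
  B: 128 + 0.5×(0−128) = 128 − 64 = 64 → 64
After the shade: rgb(0, 0, 64) = #000040.
A 20% tint moves each channel 20% toward 255:
  R: 0 + 51 = 51 → 51
  G: 0 + 0.2×(255−0) = 0 + 51 = 51 → 51
  B: 64 + 38.2 = 102.2 → 102
rgb(51, 51, 102) = #333366.

#333366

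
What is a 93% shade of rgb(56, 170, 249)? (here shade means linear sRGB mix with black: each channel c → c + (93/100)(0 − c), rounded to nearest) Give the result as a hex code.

#040C11

Lerp each channel 93% toward 0:
  R: 56 + 0.93×(0−56) = 56 − 52.08 = 3.92 → 4
  G: 170 + 0.93×(0−170) = 170 − 158.1 = 11.9 → 12
  B: 249 − 231.57 = 17.43 → 17
rgb(4, 12, 17) = #040C11.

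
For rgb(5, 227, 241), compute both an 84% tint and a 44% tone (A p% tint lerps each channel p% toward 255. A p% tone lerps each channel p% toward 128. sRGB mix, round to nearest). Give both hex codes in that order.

84% tint:
  R: 5 + 0.84×(255−5) = 5 + 210 = 215 → 215
  G: 227 + 0.84×(255−227) = 227 + 23.52 = 250.52 → 251
  B: 241 + 11.76 = 252.76 → 253
  → #d7fbfd
44% tone:
  R: 5 + 0.44×(128−5) = 5 + 54.12 = 59.12 → 59
  G: 227 + 0.44×(128−227) = 227 − 43.56 = 183.44 → 183
  B: 241 + 0.44×(128−241) = 241 − 49.72 = 191.28 → 191
  → #3bb7bf

#d7fbfd, #3bb7bf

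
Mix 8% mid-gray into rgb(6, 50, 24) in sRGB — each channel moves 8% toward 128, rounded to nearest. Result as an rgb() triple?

Lerp each channel 8% toward 128:
  R: 6 + 0.08×(128−6) = 6 + 9.76 = 15.76 → 16
  G: 50 + 0.08×(128−50) = 50 + 6.24 = 56.24 → 56
  B: 24 + 0.08×(128−24) = 24 + 8.32 = 32.32 → 32

rgb(16, 56, 32)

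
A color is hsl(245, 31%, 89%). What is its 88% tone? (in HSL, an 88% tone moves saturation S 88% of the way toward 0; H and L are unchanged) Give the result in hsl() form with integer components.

S moves 88% from 31 toward 0: 31 − 27.28 = 3.72 → 4.
H and L are unchanged.

hsl(245, 4%, 89%)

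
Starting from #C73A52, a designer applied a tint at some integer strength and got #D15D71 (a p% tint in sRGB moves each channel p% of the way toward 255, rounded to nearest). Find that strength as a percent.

#C73A52 is rgb(199, 58, 82); #D15D71 is rgb(209, 93, 113).
On the G channel (widest range): 93 ≈ 58 + (p/100)(255 − 58), so p ≈ 100×(93 − 58)/(255 − 58) = 3500/197 = 17.77.
p = 18 reproduces all three channels after rounding.

18%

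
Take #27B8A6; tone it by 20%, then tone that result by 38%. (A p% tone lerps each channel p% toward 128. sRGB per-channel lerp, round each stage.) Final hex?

#549C93

#27B8A6 is rgb(39, 184, 166).
Lerp each channel 20% toward 128:
  R: 39 + 0.2×(128−39) = 39 + 17.8 = 56.8 → 57
  G: 184 − 11.2 = 172.8 → 173
  B: 166 − 7.6 = 158.4 → 158
After the tone: rgb(57, 173, 158) = #39AD9E.
Per channel, c → c + 0.38(128 − c):
  R: 57 + 0.38×(128−57) = 57 + 26.98 = 83.98 → 84
  G: 173 − 17.1 = 155.9 → 156
  B: 158 − 11.4 = 146.6 → 147
rgb(84, 156, 147) = #549C93.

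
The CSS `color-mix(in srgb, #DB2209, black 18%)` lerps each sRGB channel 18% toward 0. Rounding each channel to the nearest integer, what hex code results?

#B41C07

#DB2209 is rgb(219, 34, 9).
An 18% shade moves each channel 18% toward 0:
  R: 219 + 0.18×(0−219) = 219 − 39.42 = 179.58 → 180
  G: 34 + 0.18×(0−34) = 34 − 6.12 = 27.88 → 28
  B: 9 − 1.62 = 7.38 → 7
rgb(180, 28, 7) = #B41C07.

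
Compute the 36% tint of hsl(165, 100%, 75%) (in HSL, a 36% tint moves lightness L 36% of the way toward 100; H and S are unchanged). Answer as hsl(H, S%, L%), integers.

L moves 36% from 75 toward 100: 75 + 9 = 84 → 84.
H and S are unchanged.

hsl(165, 100%, 84%)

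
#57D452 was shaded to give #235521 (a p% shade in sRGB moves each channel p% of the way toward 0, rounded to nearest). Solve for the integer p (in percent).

#57D452 is rgb(87, 212, 82); #235521 is rgb(35, 85, 33).
On the G channel (widest range): 85 ≈ 212 + (p/100)(0 − 212), so p ≈ 100×(85 − 212)/(0 − 212) = -12700/-212 = 59.91.
p = 60 reproduces all three channels after rounding.

60%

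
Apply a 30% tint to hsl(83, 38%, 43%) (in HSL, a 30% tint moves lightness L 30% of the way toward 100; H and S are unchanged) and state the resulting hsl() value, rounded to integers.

hsl(83, 38%, 60%)

L moves 30% from 43 toward 100: 43 + 17.1 = 60.1 → 60.
H and S are unchanged.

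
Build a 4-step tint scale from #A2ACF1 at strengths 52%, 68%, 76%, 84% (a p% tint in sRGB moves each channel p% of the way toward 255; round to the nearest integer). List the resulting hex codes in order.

#A2ACF1 is rgb(162, 172, 241).
52%: (162 + 48.36 = 210.36→210, 172 + 43.16 = 215.16→215, 241 + 7.28 = 248.28→248) → #D2D7F8
68%: (162 + 63.24 = 225.24→225, 172 + 56.44 = 228.44→228, 241 + 9.52 = 250.52→251) → #E1E4FB
76%: (162 + 70.68 = 232.68→233, 172 + 63.08 = 235.08→235, 241 + 10.64 = 251.64→252) → #E9EBFC
84%: (162 + 78.12 = 240.12→240, 172 + 69.72 = 241.72→242, 241 + 11.76 = 252.76→253) → #F0F2FD

#D2D7F8, #E1E4FB, #E9EBFC, #F0F2FD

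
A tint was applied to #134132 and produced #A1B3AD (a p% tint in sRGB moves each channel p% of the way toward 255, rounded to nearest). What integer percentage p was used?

60%

#134132 is rgb(19, 65, 50); #A1B3AD is rgb(161, 179, 173).
On the R channel (widest range): 161 ≈ 19 + (p/100)(255 − 19), so p ≈ 100×(161 − 19)/(255 − 19) = 14200/236 = 60.17.
p = 60 reproduces all three channels after rounding.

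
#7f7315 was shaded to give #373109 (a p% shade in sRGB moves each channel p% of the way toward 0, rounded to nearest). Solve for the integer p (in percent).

#7f7315 is rgb(127, 115, 21); #373109 is rgb(55, 49, 9).
On the R channel (widest range): 55 ≈ 127 + (p/100)(0 − 127), so p ≈ 100×(55 − 127)/(0 − 127) = -7200/-127 = 56.69.
p = 57 reproduces all three channels after rounding.

57%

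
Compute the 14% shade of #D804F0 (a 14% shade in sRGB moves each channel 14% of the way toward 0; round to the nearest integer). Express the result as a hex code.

#BA03CE

#D804F0 is rgb(216, 4, 240).
Lerp each channel 14% toward 0:
  R: 216 − 30.24 = 185.76 → 186
  G: 4 + 0.14×(0−4) = 4 − 0.56 = 3.44 → 3
  B: 240 − 33.6 = 206.4 → 206
rgb(186, 3, 206) = #BA03CE.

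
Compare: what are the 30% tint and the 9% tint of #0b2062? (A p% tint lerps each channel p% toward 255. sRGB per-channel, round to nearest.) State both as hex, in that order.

#0b2062 is rgb(11, 32, 98).
30% tint:
  R: 11 + 0.3×(255−11) = 11 + 73.2 = 84.2 → 84
  G: 32 + 0.3×(255−32) = 32 + 66.9 = 98.9 → 99
  B: 98 + 47.1 = 145.1 → 145
  → #546391
9% tint:
  R: 11 + 21.96 = 32.96 → 33
  G: 32 + 0.09×(255−32) = 32 + 20.07 = 52.07 → 52
  B: 98 + 14.13 = 112.13 → 112
  → #213470

#546391, #213470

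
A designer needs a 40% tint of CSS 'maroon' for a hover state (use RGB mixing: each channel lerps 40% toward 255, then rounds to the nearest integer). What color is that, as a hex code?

#B36666

CSS maroon is rgb(128, 0, 0).
Per channel, c → c + 0.4(255 − c):
  R: 128 + 0.4×(255−128) = 128 + 50.8 = 178.8 → 179
  G: 0 + 102 = 102 → 102
  B: 0 + 102 = 102 → 102
rgb(179, 102, 102) = #B36666.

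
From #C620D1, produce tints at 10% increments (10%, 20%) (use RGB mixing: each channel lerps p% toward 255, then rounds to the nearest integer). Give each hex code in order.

#C620D1 is rgb(198, 32, 209).
10%: (198 + 5.7 = 203.7→204, 32 + 22.3 = 54.3→54, 209 + 4.6 = 213.6→214) → #CC36D6
20%: (198 + 11.4 = 209.4→209, 32 + 44.6 = 76.6→77, 209 + 9.2 = 218.2→218) → #D14DDA

#CC36D6, #D14DDA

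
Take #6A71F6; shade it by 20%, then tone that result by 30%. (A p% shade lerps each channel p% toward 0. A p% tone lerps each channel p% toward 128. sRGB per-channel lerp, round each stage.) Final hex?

#6265B0

#6A71F6 is rgb(106, 113, 246).
Lerp each channel 20% toward 0:
  R: 106 − 21.2 = 84.8 → 85
  G: 113 − 22.6 = 90.4 → 90
  B: 246 + 0.2×(0−246) = 246 − 49.2 = 196.8 → 197
After the shade: rgb(85, 90, 197) = #555AC5.
Lerp each channel 30% toward 128:
  R: 85 + 0.3×(128−85) = 85 + 12.9 = 97.9 → 98
  G: 90 + 0.3×(128−90) = 90 + 11.4 = 101.4 → 101
  B: 197 + 0.3×(128−197) = 197 − 20.7 = 176.3 → 176
rgb(98, 101, 176) = #6265B0.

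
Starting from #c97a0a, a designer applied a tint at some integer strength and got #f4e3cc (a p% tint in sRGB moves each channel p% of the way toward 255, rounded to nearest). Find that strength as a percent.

#c97a0a is rgb(201, 122, 10); #f4e3cc is rgb(244, 227, 204).
On the B channel (widest range): 204 ≈ 10 + (p/100)(255 − 10), so p ≈ 100×(204 − 10)/(255 − 10) = 19400/245 = 79.18.
p = 79 reproduces all three channels after rounding.

79%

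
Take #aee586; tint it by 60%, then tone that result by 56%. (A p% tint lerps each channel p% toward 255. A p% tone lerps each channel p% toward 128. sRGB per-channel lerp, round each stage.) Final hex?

#aee586 is rgb(174, 229, 134).
A 60% tint moves each channel 60% toward 255:
  R: 174 + 0.6×(255−174) = 174 + 48.6 = 222.6 → 223
  G: 229 + 0.6×(255−229) = 229 + 15.6 = 244.6 → 245
  B: 134 + 72.6 = 206.6 → 207
After the tint: rgb(223, 245, 207) = #dff5cf.
A 56% tone moves each channel 56% toward 128:
  R: 223 + 0.56×(128−223) = 223 − 53.2 = 169.8 → 170
  G: 245 + 0.56×(128−245) = 245 − 65.52 = 179.48 → 179
  B: 207 − 44.24 = 162.76 → 163
rgb(170, 179, 163) = #aab3a3.

#aab3a3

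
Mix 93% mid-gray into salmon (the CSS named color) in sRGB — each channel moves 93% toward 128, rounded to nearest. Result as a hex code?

#89807f

CSS salmon is rgb(250, 128, 114).
Lerp each channel 93% toward 128:
  R: 250 − 113.46 = 136.54 → 137
  G: 128 + 0.93×(128−128) = 128 + 0 = 128 → 128
  B: 114 + 0.93×(128−114) = 114 + 13.02 = 127.02 → 127
rgb(137, 128, 127) = #89807f.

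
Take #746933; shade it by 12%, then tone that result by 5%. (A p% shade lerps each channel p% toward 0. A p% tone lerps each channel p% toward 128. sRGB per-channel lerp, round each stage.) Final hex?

#675E31

#746933 is rgb(116, 105, 51).
A 12% shade moves each channel 12% toward 0:
  R: 116 + 0.12×(0−116) = 116 − 13.92 = 102.08 → 102
  G: 105 + 0.12×(0−105) = 105 − 12.6 = 92.4 → 92
  B: 51 + 0.12×(0−51) = 51 − 6.12 = 44.88 → 45
After the shade: rgb(102, 92, 45) = #665C2D.
Lerp each channel 5% toward 128:
  R: 102 + 0.05×(128−102) = 102 + 1.3 = 103.3 → 103
  G: 92 + 0.05×(128−92) = 92 + 1.8 = 93.8 → 94
  B: 45 + 4.15 = 49.15 → 49
rgb(103, 94, 49) = #675E31.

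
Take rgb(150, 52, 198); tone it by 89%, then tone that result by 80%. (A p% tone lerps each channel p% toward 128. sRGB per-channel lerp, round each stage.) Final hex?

#807E82

An 89% tone moves each channel 89% toward 128:
  R: 150 + 0.89×(128−150) = 150 − 19.58 = 130.42 → 130
  G: 52 + 67.64 = 119.64 → 120
  B: 198 − 62.3 = 135.7 → 136
After the tone: rgb(130, 120, 136) = #827888.
Per channel, c → c + 0.8(128 − c):
  R: 130 − 1.6 = 128.4 → 128
  G: 120 + 6.4 = 126.4 → 126
  B: 136 − 6.4 = 129.6 → 130
rgb(128, 126, 130) = #807E82.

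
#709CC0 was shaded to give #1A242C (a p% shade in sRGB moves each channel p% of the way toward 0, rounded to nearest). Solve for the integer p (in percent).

#709CC0 is rgb(112, 156, 192); #1A242C is rgb(26, 36, 44).
On the B channel (widest range): 44 ≈ 192 + (p/100)(0 − 192), so p ≈ 100×(44 − 192)/(0 − 192) = -14800/-192 = 77.08.
p = 77 reproduces all three channels after rounding.

77%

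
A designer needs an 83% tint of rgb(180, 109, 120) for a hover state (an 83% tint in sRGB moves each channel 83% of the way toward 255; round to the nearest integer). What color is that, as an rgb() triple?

Lerp each channel 83% toward 255:
  R: 180 + 0.83×(255−180) = 180 + 62.25 = 242.25 → 242
  G: 109 + 121.18 = 230.18 → 230
  B: 120 + 0.83×(255−120) = 120 + 112.05 = 232.05 → 232

rgb(242, 230, 232)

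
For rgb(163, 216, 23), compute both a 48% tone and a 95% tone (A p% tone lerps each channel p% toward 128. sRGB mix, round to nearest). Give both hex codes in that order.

#92AE49, #82847B

48% tone:
  R: 163 + 0.48×(128−163) = 163 − 16.8 = 146.2 → 146
  G: 216 − 42.24 = 173.76 → 174
  B: 23 + 0.48×(128−23) = 23 + 50.4 = 73.4 → 73
  → #92AE49
95% tone:
  R: 163 + 0.95×(128−163) = 163 − 33.25 = 129.75 → 130
  G: 216 − 83.6 = 132.4 → 132
  B: 23 + 0.95×(128−23) = 23 + 99.75 = 122.75 → 123
  → #82847B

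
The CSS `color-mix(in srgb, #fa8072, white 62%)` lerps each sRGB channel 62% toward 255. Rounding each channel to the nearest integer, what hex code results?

#fdcfc9

#fa8072 is rgb(250, 128, 114).
Per channel, c → c + 0.62(255 − c):
  R: 250 + 0.62×(255−250) = 250 + 3.1 = 253.1 → 253
  G: 128 + 0.62×(255−128) = 128 + 78.74 = 206.74 → 207
  B: 114 + 0.62×(255−114) = 114 + 87.42 = 201.42 → 201
rgb(253, 207, 201) = #fdcfc9.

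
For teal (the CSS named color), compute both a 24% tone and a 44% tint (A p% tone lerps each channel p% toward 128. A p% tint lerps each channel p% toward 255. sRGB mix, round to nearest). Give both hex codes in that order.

#1F8080, #70B8B8

CSS teal is rgb(0, 128, 128).
24% tone:
  R: 0 + 0.24×(128−0) = 0 + 30.72 = 30.72 → 31
  G: 128 + 0 = 128 → 128
  B: 128 + 0.24×(128−128) = 128 + 0 = 128 → 128
  → #1F8080
44% tint:
  R: 0 + 112.2 = 112.2 → 112
  G: 128 + 0.44×(255−128) = 128 + 55.88 = 183.88 → 184
  B: 128 + 0.44×(255−128) = 128 + 55.88 = 183.88 → 184
  → #70B8B8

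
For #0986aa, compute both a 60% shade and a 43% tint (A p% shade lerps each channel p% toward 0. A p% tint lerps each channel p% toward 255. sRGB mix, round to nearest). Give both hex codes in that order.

#0986aa is rgb(9, 134, 170).
60% shade:
  R: 9 − 5.4 = 3.6 → 4
  G: 134 − 80.4 = 53.6 → 54
  B: 170 − 102 = 68 → 68
  → #043644
43% tint:
  R: 9 + 105.78 = 114.78 → 115
  G: 134 + 0.43×(255−134) = 134 + 52.03 = 186.03 → 186
  B: 170 + 36.55 = 206.55 → 207
  → #73bacf

#043644, #73bacf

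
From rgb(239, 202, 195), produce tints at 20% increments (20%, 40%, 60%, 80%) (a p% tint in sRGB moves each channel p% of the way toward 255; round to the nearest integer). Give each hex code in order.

20%: (239 + 3.2 = 242.2→242, 202 + 10.6 = 212.6→213, 195 + 12 = 207→207) → #F2D5CF
40%: (239 + 6.4 = 245.4→245, 202 + 21.2 = 223.2→223, 195 + 24 = 219→219) → #F5DFDB
60%: (239 + 9.6 = 248.6→249, 202 + 31.8 = 233.8→234, 195 + 36 = 231→231) → #F9EAE7
80%: (239 + 12.8 = 251.8→252, 202 + 42.4 = 244.4→244, 195 + 48 = 243→243) → #FCF4F3

#F2D5CF, #F5DFDB, #F9EAE7, #FCF4F3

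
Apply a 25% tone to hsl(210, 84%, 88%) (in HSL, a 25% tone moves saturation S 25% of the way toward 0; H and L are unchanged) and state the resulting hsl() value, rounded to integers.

hsl(210, 63%, 88%)

S moves 25% from 84 toward 0: 84 − 21 = 63 → 63.
H and L are unchanged.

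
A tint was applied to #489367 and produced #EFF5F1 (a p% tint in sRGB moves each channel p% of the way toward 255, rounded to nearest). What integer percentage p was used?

91%

#489367 is rgb(72, 147, 103); #EFF5F1 is rgb(239, 245, 241).
On the R channel (widest range): 239 ≈ 72 + (p/100)(255 − 72), so p ≈ 100×(239 − 72)/(255 − 72) = 16700/183 = 91.26.
p = 91 reproduces all three channels after rounding.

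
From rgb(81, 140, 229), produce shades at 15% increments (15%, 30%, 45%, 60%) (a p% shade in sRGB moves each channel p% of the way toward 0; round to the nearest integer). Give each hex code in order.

#4577C3, #3962A0, #2D4D7E, #20385C

15%: (81 − 12.15 = 68.85→69, 140 − 21 = 119→119, 229 − 34.35 = 194.65→195) → #4577C3
30%: (81 − 24.3 = 56.7→57, 140 − 42 = 98→98, 229 − 68.7 = 160.3→160) → #3962A0
45%: (81 − 36.45 = 44.55→45, 140 − 63 = 77→77, 229 − 103.05 = 125.95→126) → #2D4D7E
60%: (81 − 48.6 = 32.4→32, 140 − 84 = 56→56, 229 − 137.4 = 91.6→92) → #20385C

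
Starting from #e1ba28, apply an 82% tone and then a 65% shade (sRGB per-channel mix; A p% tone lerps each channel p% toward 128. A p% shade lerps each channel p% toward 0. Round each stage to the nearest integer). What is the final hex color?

#333027

#e1ba28 is rgb(225, 186, 40).
An 82% tone moves each channel 82% toward 128:
  R: 225 + 0.82×(128−225) = 225 − 79.54 = 145.46 → 145
  G: 186 − 47.56 = 138.44 → 138
  B: 40 + 0.82×(128−40) = 40 + 72.16 = 112.16 → 112
After the tone: rgb(145, 138, 112) = #918a70.
Lerp each channel 65% toward 0:
  R: 145 + 0.65×(0−145) = 145 − 94.25 = 50.75 → 51
  G: 138 − 89.7 = 48.3 → 48
  B: 112 − 72.8 = 39.2 → 39
rgb(51, 48, 39) = #333027.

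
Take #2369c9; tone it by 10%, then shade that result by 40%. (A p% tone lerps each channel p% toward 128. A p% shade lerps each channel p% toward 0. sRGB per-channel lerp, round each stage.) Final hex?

#2369c9 is rgb(35, 105, 201).
A 10% tone moves each channel 10% toward 128:
  R: 35 + 0.1×(128−35) = 35 + 9.3 = 44.3 → 44
  G: 105 + 0.1×(128−105) = 105 + 2.3 = 107.3 → 107
  B: 201 + 0.1×(128−201) = 201 − 7.3 = 193.7 → 194
After the tone: rgb(44, 107, 194) = #2c6bc2.
Per channel, c → c + 0.4(0 − c):
  R: 44 + 0.4×(0−44) = 44 − 17.6 = 26.4 → 26
  G: 107 − 42.8 = 64.2 → 64
  B: 194 + 0.4×(0−194) = 194 − 77.6 = 116.4 → 116
rgb(26, 64, 116) = #1a4074.

#1a4074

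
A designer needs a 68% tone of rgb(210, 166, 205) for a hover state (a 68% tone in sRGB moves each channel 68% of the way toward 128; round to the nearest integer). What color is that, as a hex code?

Per channel, c → c + 0.68(128 − c):
  R: 210 + 0.68×(128−210) = 210 − 55.76 = 154.24 → 154
  G: 166 − 25.84 = 140.16 → 140
  B: 205 + 0.68×(128−205) = 205 − 52.36 = 152.64 → 153
rgb(154, 140, 153) = #9A8C99.

#9A8C99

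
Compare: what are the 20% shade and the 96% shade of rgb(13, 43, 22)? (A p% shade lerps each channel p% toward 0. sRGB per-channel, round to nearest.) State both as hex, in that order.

#0A2212, #010201

20% shade:
  R: 13 + 0.2×(0−13) = 13 − 2.6 = 10.4 → 10
  G: 43 + 0.2×(0−43) = 43 − 8.6 = 34.4 → 34
  B: 22 + 0.2×(0−22) = 22 − 4.4 = 17.6 → 18
  → #0A2212
96% shade:
  R: 13 − 12.48 = 0.52 → 1
  G: 43 + 0.96×(0−43) = 43 − 41.28 = 1.72 → 2
  B: 22 + 0.96×(0−22) = 22 − 21.12 = 0.88 → 1
  → #010201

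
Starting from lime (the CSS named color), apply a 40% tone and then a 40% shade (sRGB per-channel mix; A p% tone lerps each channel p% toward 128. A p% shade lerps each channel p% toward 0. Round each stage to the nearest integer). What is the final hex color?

#1f7a1f

CSS lime is rgb(0, 255, 0).
Per channel, c → c + 0.4(128 − c):
  R: 0 + 51.2 = 51.2 → 51
  G: 255 + 0.4×(128−255) = 255 − 50.8 = 204.2 → 204
  B: 0 + 0.4×(128−0) = 0 + 51.2 = 51.2 → 51
After the tone: rgb(51, 204, 51) = #33cc33.
Per channel, c → c + 0.4(0 − c):
  R: 51 + 0.4×(0−51) = 51 − 20.4 = 30.6 → 31
  G: 204 + 0.4×(0−204) = 204 − 81.6 = 122.4 → 122
  B: 51 + 0.4×(0−51) = 51 − 20.4 = 30.6 → 31
rgb(31, 122, 31) = #1f7a1f.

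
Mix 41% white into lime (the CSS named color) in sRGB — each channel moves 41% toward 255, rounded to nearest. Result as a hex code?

#69ff69

CSS lime is rgb(0, 255, 0).
A 41% tint moves each channel 41% toward 255:
  R: 0 + 104.55 = 104.55 → 105
  G: 255 + 0 = 255 → 255
  B: 0 + 104.55 = 104.55 → 105
rgb(105, 255, 105) = #69ff69.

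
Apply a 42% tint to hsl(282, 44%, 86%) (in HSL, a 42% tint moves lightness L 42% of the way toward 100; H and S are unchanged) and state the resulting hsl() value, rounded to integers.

hsl(282, 44%, 92%)

L moves 42% from 86 toward 100: 86 + 5.88 = 91.88 → 92.
H and S are unchanged.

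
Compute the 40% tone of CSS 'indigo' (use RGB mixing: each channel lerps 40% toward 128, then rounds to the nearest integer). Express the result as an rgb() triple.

CSS indigo is rgb(75, 0, 130).
A 40% tone moves each channel 40% toward 128:
  R: 75 + 0.4×(128−75) = 75 + 21.2 = 96.2 → 96
  G: 0 + 51.2 = 51.2 → 51
  B: 130 + 0.4×(128−130) = 130 − 0.8 = 129.2 → 129

rgb(96, 51, 129)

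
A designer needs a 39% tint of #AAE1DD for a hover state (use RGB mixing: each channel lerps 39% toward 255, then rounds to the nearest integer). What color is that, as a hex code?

#CBEDEA

#AAE1DD is rgb(170, 225, 221).
Lerp each channel 39% toward 255:
  R: 170 + 0.39×(255−170) = 170 + 33.15 = 203.15 → 203
  G: 225 + 11.7 = 236.7 → 237
  B: 221 + 13.26 = 234.26 → 234
rgb(203, 237, 234) = #CBEDEA.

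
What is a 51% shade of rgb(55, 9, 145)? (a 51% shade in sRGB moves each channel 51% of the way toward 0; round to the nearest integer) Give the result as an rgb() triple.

Per channel, c → c + 0.51(0 − c):
  R: 55 + 0.51×(0−55) = 55 − 28.05 = 26.95 → 27
  G: 9 + 0.51×(0−9) = 9 − 4.59 = 4.41 → 4
  B: 145 + 0.51×(0−145) = 145 − 73.95 = 71.05 → 71

rgb(27, 4, 71)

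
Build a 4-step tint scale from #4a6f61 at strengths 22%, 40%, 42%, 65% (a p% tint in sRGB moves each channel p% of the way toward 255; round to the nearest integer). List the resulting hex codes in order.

#728f84, #92a9a0, #96aba3, #c0cdc8

#4a6f61 is rgb(74, 111, 97).
22%: (74 + 39.82 = 113.82→114, 111 + 31.68 = 142.68→143, 97 + 34.76 = 131.76→132) → #728f84
40%: (74 + 72.4 = 146.4→146, 111 + 57.6 = 168.6→169, 97 + 63.2 = 160.2→160) → #92a9a0
42%: (74 + 76.02 = 150.02→150, 111 + 60.48 = 171.48→171, 97 + 66.36 = 163.36→163) → #96aba3
65%: (74 + 117.65 = 191.65→192, 111 + 93.6 = 204.6→205, 97 + 102.7 = 199.7→200) → #c0cdc8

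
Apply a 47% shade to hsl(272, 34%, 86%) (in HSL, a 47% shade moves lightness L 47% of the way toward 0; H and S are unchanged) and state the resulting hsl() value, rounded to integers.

L moves 47% from 86 toward 0: 86 − 40.42 = 45.58 → 46.
H and S are unchanged.

hsl(272, 34%, 46%)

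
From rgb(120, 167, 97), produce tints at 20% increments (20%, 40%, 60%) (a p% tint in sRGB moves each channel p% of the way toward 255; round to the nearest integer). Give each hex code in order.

#93B981, #AECAA0, #C9DCC0

20%: (120 + 27 = 147→147, 167 + 17.6 = 184.6→185, 97 + 31.6 = 128.6→129) → #93B981
40%: (120 + 54 = 174→174, 167 + 35.2 = 202.2→202, 97 + 63.2 = 160.2→160) → #AECAA0
60%: (120 + 81 = 201→201, 167 + 52.8 = 219.8→220, 97 + 94.8 = 191.8→192) → #C9DCC0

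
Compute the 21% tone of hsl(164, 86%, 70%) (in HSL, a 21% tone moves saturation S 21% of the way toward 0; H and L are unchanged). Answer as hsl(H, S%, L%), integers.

hsl(164, 68%, 70%)

S moves 21% from 86 toward 0: 86 − 18.06 = 67.94 → 68.
H and L are unchanged.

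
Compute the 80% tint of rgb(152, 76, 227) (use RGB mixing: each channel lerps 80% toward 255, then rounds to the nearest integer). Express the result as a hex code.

Per channel, c → c + 0.8(255 − c):
  R: 152 + 0.8×(255−152) = 152 + 82.4 = 234.4 → 234
  G: 76 + 143.2 = 219.2 → 219
  B: 227 + 22.4 = 249.4 → 249
rgb(234, 219, 249) = #EADBF9.

#EADBF9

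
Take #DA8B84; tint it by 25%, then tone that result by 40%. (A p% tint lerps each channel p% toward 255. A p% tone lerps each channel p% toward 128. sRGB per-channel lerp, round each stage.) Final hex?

#BB9895

#DA8B84 is rgb(218, 139, 132).
Lerp each channel 25% toward 255:
  R: 218 + 0.25×(255−218) = 218 + 9.25 = 227.25 → 227
  G: 139 + 29 = 168 → 168
  B: 132 + 30.75 = 162.75 → 163
After the tint: rgb(227, 168, 163) = #E3A8A3.
A 40% tone moves each channel 40% toward 128:
  R: 227 + 0.4×(128−227) = 227 − 39.6 = 187.4 → 187
  G: 168 + 0.4×(128−168) = 168 − 16 = 152 → 152
  B: 163 − 14 = 149 → 149
rgb(187, 152, 149) = #BB9895.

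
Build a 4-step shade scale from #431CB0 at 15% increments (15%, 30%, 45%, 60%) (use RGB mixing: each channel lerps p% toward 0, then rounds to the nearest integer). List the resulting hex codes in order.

#431CB0 is rgb(67, 28, 176).
15%: (67 − 10.05 = 56.95→57, 28 − 4.2 = 23.8→24, 176 − 26.4 = 149.6→150) → #391896
30%: (67 − 20.1 = 46.9→47, 28 − 8.4 = 19.6→20, 176 − 52.8 = 123.2→123) → #2F147B
45%: (67 − 30.15 = 36.85→37, 28 − 12.6 = 15.4→15, 176 − 79.2 = 96.8→97) → #250F61
60%: (67 − 40.2 = 26.8→27, 28 − 16.8 = 11.2→11, 176 − 105.6 = 70.4→70) → #1B0B46

#391896, #2F147B, #250F61, #1B0B46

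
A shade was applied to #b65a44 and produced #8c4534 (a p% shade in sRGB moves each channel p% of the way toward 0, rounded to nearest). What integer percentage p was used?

#b65a44 is rgb(182, 90, 68); #8c4534 is rgb(140, 69, 52).
On the R channel (widest range): 140 ≈ 182 + (p/100)(0 − 182), so p ≈ 100×(140 − 182)/(0 − 182) = -4200/-182 = 23.08.
p = 23 reproduces all three channels after rounding.

23%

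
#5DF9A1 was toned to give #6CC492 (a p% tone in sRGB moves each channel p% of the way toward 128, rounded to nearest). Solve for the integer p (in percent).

44%

#5DF9A1 is rgb(93, 249, 161); #6CC492 is rgb(108, 196, 146).
On the G channel (widest range): 196 ≈ 249 + (p/100)(128 − 249), so p ≈ 100×(196 − 249)/(128 − 249) = -5300/-121 = 43.80.
p = 44 reproduces all three channels after rounding.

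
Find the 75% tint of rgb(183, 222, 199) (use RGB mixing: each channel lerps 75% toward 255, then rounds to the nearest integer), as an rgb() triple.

rgb(237, 247, 241)

Lerp each channel 75% toward 255:
  R: 183 + 54 = 237 → 237
  G: 222 + 24.75 = 246.75 → 247
  B: 199 + 0.75×(255−199) = 199 + 42 = 241 → 241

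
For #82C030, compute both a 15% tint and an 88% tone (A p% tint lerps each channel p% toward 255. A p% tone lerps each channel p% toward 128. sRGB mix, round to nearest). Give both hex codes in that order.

#82C030 is rgb(130, 192, 48).
15% tint:
  R: 130 + 0.15×(255−130) = 130 + 18.75 = 148.75 → 149
  G: 192 + 0.15×(255−192) = 192 + 9.45 = 201.45 → 201
  B: 48 + 31.05 = 79.05 → 79
  → #95C94F
88% tone:
  R: 130 + 0.88×(128−130) = 130 − 1.76 = 128.24 → 128
  G: 192 − 56.32 = 135.68 → 136
  B: 48 + 0.88×(128−48) = 48 + 70.4 = 118.4 → 118
  → #808876

#95C94F, #808876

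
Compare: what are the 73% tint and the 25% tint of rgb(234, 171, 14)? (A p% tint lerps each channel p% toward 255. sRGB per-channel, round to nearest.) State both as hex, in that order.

#F9E8BE, #EFC04A

73% tint:
  R: 234 + 0.73×(255−234) = 234 + 15.33 = 249.33 → 249
  G: 171 + 0.73×(255−171) = 171 + 61.32 = 232.32 → 232
  B: 14 + 0.73×(255−14) = 14 + 175.93 = 189.93 → 190
  → #F9E8BE
25% tint:
  R: 234 + 0.25×(255−234) = 234 + 5.25 = 239.25 → 239
  G: 171 + 21 = 192 → 192
  B: 14 + 0.25×(255−14) = 14 + 60.25 = 74.25 → 74
  → #EFC04A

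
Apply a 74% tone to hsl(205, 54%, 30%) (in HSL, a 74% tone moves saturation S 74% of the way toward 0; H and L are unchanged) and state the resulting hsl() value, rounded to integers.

S moves 74% from 54 toward 0: 54 − 39.96 = 14.04 → 14.
H and L are unchanged.

hsl(205, 14%, 30%)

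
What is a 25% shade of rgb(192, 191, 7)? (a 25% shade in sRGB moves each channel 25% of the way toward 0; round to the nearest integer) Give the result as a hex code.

#908f05

A 25% shade moves each channel 25% toward 0:
  R: 192 + 0.25×(0−192) = 192 − 48 = 144 → 144
  G: 191 − 47.75 = 143.25 → 143
  B: 7 − 1.75 = 5.25 → 5
rgb(144, 143, 5) = #908f05.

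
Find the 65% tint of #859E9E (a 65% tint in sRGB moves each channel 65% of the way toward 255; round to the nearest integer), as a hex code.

#D4DDDD

#859E9E is rgb(133, 158, 158).
Lerp each channel 65% toward 255:
  R: 133 + 79.3 = 212.3 → 212
  G: 158 + 0.65×(255−158) = 158 + 63.05 = 221.05 → 221
  B: 158 + 0.65×(255−158) = 158 + 63.05 = 221.05 → 221
rgb(212, 221, 221) = #D4DDDD.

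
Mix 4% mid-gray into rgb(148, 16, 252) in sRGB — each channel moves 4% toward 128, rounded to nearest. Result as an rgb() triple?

rgb(147, 20, 247)

Per channel, c → c + 0.04(128 − c):
  R: 148 + 0.04×(128−148) = 148 − 0.8 = 147.2 → 147
  G: 16 + 0.04×(128−16) = 16 + 4.48 = 20.48 → 20
  B: 252 + 0.04×(128−252) = 252 − 4.96 = 247.04 → 247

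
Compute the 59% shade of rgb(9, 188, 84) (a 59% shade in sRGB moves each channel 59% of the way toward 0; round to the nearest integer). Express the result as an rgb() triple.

rgb(4, 77, 34)

Lerp each channel 59% toward 0:
  R: 9 + 0.59×(0−9) = 9 − 5.31 = 3.69 → 4
  G: 188 + 0.59×(0−188) = 188 − 110.92 = 77.08 → 77
  B: 84 − 49.56 = 34.44 → 34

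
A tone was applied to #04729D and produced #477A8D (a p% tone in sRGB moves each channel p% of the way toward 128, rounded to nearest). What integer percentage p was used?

#04729D is rgb(4, 114, 157); #477A8D is rgb(71, 122, 141).
On the R channel (widest range): 71 ≈ 4 + (p/100)(128 − 4), so p ≈ 100×(71 − 4)/(128 − 4) = 6700/124 = 54.03.
p = 54 reproduces all three channels after rounding.

54%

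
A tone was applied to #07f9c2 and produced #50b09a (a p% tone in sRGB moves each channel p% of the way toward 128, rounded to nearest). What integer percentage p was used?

#07f9c2 is rgb(7, 249, 194); #50b09a is rgb(80, 176, 154).
On the R channel (widest range): 80 ≈ 7 + (p/100)(128 − 7), so p ≈ 100×(80 − 7)/(128 − 7) = 7300/121 = 60.33.
p = 60 reproduces all three channels after rounding.

60%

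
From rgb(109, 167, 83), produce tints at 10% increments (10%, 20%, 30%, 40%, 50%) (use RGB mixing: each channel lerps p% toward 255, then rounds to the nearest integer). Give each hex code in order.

#7CB064, #8AB975, #99C187, #A7CA98, #B6D3A9

10%: (109 + 14.6 = 123.6→124, 167 + 8.8 = 175.8→176, 83 + 17.2 = 100.2→100) → #7CB064
20%: (109 + 29.2 = 138.2→138, 167 + 17.6 = 184.6→185, 83 + 34.4 = 117.4→117) → #8AB975
30%: (109 + 43.8 = 152.8→153, 167 + 26.4 = 193.4→193, 83 + 51.6 = 134.6→135) → #99C187
40%: (109 + 58.4 = 167.4→167, 167 + 35.2 = 202.2→202, 83 + 68.8 = 151.8→152) → #A7CA98
50%: (109 + 73 = 182→182, 167 + 44 = 211→211, 83 + 86 = 169→169) → #B6D3A9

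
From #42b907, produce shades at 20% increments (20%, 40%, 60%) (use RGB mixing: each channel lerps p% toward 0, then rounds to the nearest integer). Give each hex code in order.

#42b907 is rgb(66, 185, 7).
20%: (66 − 13.2 = 52.8→53, 185 − 37 = 148→148, 7 − 1.4 = 5.6→6) → #359406
40%: (66 − 26.4 = 39.6→40, 185 − 74 = 111→111, 7 − 2.8 = 4.2→4) → #286f04
60%: (66 − 39.6 = 26.4→26, 185 − 111 = 74→74, 7 − 4.2 = 2.8→3) → #1a4a03

#359406, #286f04, #1a4a03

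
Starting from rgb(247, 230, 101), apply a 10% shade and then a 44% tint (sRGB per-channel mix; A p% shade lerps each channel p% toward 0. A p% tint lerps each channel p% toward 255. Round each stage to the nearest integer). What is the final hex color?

A 10% shade moves each channel 10% toward 0:
  R: 247 − 24.7 = 222.3 → 222
  G: 230 − 23 = 207 → 207
  B: 101 − 10.1 = 90.9 → 91
After the shade: rgb(222, 207, 91) = #DECF5B.
Lerp each channel 44% toward 255:
  R: 222 + 14.52 = 236.52 → 237
  G: 207 + 21.12 = 228.12 → 228
  B: 91 + 72.16 = 163.16 → 163
rgb(237, 228, 163) = #EDE4A3.

#EDE4A3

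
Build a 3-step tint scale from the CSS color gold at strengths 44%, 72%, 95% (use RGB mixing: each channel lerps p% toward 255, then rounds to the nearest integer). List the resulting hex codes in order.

#FFE970, #FFF4B8, #FFFDF2

CSS gold is rgb(255, 215, 0).
44%: (255→255, 215 + 17.6 = 232.6→233, 0 + 112.2 = 112.2→112) → #FFE970
72%: (255→255, 215 + 28.8 = 243.8→244, 0 + 183.6 = 183.6→184) → #FFF4B8
95%: (255→255, 215 + 38 = 253→253, 0 + 242.25 = 242.25→242) → #FFFDF2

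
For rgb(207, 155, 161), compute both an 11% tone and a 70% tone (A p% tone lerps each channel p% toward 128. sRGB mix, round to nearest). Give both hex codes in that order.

11% tone:
  R: 207 + 0.11×(128−207) = 207 − 8.69 = 198.31 → 198
  G: 155 + 0.11×(128−155) = 155 − 2.97 = 152.03 → 152
  B: 161 + 0.11×(128−161) = 161 − 3.63 = 157.37 → 157
  → #c6989d
70% tone:
  R: 207 + 0.7×(128−207) = 207 − 55.3 = 151.7 → 152
  G: 155 − 18.9 = 136.1 → 136
  B: 161 + 0.7×(128−161) = 161 − 23.1 = 137.9 → 138
  → #98888a

#c6989d, #98888a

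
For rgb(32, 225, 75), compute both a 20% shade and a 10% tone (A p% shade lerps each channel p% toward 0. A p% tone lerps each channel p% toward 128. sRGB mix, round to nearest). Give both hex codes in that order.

20% shade:
  R: 32 − 6.4 = 25.6 → 26
  G: 225 − 45 = 180 → 180
  B: 75 − 15 = 60 → 60
  → #1AB43C
10% tone:
  R: 32 + 0.1×(128−32) = 32 + 9.6 = 41.6 → 42
  G: 225 + 0.1×(128−225) = 225 − 9.7 = 215.3 → 215
  B: 75 + 0.1×(128−75) = 75 + 5.3 = 80.3 → 80
  → #2AD750

#1AB43C, #2AD750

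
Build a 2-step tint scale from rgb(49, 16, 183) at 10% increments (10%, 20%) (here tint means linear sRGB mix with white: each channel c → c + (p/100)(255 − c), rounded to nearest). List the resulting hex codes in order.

10%: (49 + 20.6 = 69.6→70, 16 + 23.9 = 39.9→40, 183 + 7.2 = 190.2→190) → #4628BE
20%: (49 + 41.2 = 90.2→90, 16 + 47.8 = 63.8→64, 183 + 14.4 = 197.4→197) → #5A40C5

#4628BE, #5A40C5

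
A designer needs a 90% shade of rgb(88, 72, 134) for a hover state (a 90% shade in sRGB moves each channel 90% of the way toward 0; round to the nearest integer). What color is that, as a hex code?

#09070D

Per channel, c → c + 0.9(0 − c):
  R: 88 + 0.9×(0−88) = 88 − 79.2 = 8.8 → 9
  G: 72 + 0.9×(0−72) = 72 − 64.8 = 7.2 → 7
  B: 134 − 120.6 = 13.4 → 13
rgb(9, 7, 13) = #09070D.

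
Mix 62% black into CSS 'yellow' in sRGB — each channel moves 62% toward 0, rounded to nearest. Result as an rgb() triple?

CSS yellow is rgb(255, 255, 0).
Per channel, c → c + 0.62(0 − c):
  R: 255 + 0.62×(0−255) = 255 − 158.1 = 96.9 → 97
  G: 255 − 158.1 = 96.9 → 97
  B: 0 + 0.62×(0−0) = 0 + 0 = 0 → 0

rgb(97, 97, 0)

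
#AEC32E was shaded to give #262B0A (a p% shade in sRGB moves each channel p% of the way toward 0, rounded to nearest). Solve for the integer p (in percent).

#AEC32E is rgb(174, 195, 46); #262B0A is rgb(38, 43, 10).
On the G channel (widest range): 43 ≈ 195 + (p/100)(0 − 195), so p ≈ 100×(43 − 195)/(0 − 195) = -15200/-195 = 77.95.
p = 78 reproduces all three channels after rounding.

78%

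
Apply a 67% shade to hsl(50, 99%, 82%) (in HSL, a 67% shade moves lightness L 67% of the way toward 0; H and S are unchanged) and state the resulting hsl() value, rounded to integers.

L moves 67% from 82 toward 0: 82 − 54.94 = 27.06 → 27.
H and S are unchanged.

hsl(50, 99%, 27%)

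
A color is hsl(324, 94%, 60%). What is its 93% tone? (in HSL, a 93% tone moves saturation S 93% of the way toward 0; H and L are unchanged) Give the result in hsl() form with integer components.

hsl(324, 7%, 60%)

S moves 93% from 94 toward 0: 94 − 87.42 = 6.58 → 7.
H and L are unchanged.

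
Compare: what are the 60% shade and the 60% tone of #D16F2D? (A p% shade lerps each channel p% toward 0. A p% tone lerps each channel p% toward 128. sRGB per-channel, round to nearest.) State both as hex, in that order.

#D16F2D is rgb(209, 111, 45).
60% shade:
  R: 209 + 0.6×(0−209) = 209 − 125.4 = 83.6 → 84
  G: 111 + 0.6×(0−111) = 111 − 66.6 = 44.4 → 44
  B: 45 + 0.6×(0−45) = 45 − 27 = 18 → 18
  → #542C12
60% tone:
  R: 209 + 0.6×(128−209) = 209 − 48.6 = 160.4 → 160
  G: 111 + 0.6×(128−111) = 111 + 10.2 = 121.2 → 121
  B: 45 + 0.6×(128−45) = 45 + 49.8 = 94.8 → 95
  → #A0795F

#542C12, #A0795F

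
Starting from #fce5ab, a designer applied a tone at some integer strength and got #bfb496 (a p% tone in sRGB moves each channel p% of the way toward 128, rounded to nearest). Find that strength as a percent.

49%

#fce5ab is rgb(252, 229, 171); #bfb496 is rgb(191, 180, 150).
On the R channel (widest range): 191 ≈ 252 + (p/100)(128 − 252), so p ≈ 100×(191 − 252)/(128 − 252) = -6100/-124 = 49.19.
p = 49 reproduces all three channels after rounding.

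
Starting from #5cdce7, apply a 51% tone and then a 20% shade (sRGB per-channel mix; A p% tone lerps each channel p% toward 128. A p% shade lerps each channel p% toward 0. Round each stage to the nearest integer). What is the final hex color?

#588a8e

#5cdce7 is rgb(92, 220, 231).
Lerp each channel 51% toward 128:
  R: 92 + 18.36 = 110.36 → 110
  G: 220 + 0.51×(128−220) = 220 − 46.92 = 173.08 → 173
  B: 231 − 52.53 = 178.47 → 178
After the tone: rgb(110, 173, 178) = #6eadb2.
Per channel, c → c + 0.2(0 − c):
  R: 110 + 0.2×(0−110) = 110 − 22 = 88 → 88
  G: 173 − 34.6 = 138.4 → 138
  B: 178 + 0.2×(0−178) = 178 − 35.6 = 142.4 → 142
rgb(88, 138, 142) = #588a8e.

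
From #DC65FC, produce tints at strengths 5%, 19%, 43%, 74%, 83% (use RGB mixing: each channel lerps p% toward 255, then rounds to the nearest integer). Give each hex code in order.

#DC65FC is rgb(220, 101, 252).
5%: (220 + 1.75 = 221.75→222, 101 + 7.7 = 108.7→109, 252→252) → #DE6DFC
19%: (220 + 6.65 = 226.65→227, 101 + 29.26 = 130.26→130, 252 + 0.57 = 252.57→253) → #E382FD
43%: (220 + 15.05 = 235.05→235, 101 + 66.22 = 167.22→167, 252 + 1.29 = 253.29→253) → #EBA7FD
74%: (220 + 25.9 = 245.9→246, 101 + 113.96 = 214.96→215, 252 + 2.22 = 254.22→254) → #F6D7FE
83%: (220 + 29.05 = 249.05→249, 101 + 127.82 = 228.82→229, 252 + 2.49 = 254.49→254) → #F9E5FE

#DE6DFC, #E382FD, #EBA7FD, #F6D7FE, #F9E5FE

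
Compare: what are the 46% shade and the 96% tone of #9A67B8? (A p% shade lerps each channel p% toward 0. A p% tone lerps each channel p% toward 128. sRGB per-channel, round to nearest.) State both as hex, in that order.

#9A67B8 is rgb(154, 103, 184).
46% shade:
  R: 154 − 70.84 = 83.16 → 83
  G: 103 − 47.38 = 55.62 → 56
  B: 184 − 84.64 = 99.36 → 99
  → #533863
96% tone:
  R: 154 + 0.96×(128−154) = 154 − 24.96 = 129.04 → 129
  G: 103 + 0.96×(128−103) = 103 + 24 = 127 → 127
  B: 184 − 53.76 = 130.24 → 130
  → #817F82

#533863, #817F82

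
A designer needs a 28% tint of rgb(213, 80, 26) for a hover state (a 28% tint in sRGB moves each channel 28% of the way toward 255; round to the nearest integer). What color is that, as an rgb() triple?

rgb(225, 129, 90)

Per channel, c → c + 0.28(255 − c):
  R: 213 + 0.28×(255−213) = 213 + 11.76 = 224.76 → 225
  G: 80 + 49 = 129 → 129
  B: 26 + 0.28×(255−26) = 26 + 64.12 = 90.12 → 90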